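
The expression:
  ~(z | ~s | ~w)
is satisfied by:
  {w: True, s: True, z: False}


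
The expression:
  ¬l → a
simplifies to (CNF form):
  a ∨ l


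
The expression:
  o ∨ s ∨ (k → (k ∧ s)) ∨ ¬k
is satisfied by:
  {s: True, o: True, k: False}
  {s: True, k: False, o: False}
  {o: True, k: False, s: False}
  {o: False, k: False, s: False}
  {s: True, o: True, k: True}
  {s: True, k: True, o: False}
  {o: True, k: True, s: False}


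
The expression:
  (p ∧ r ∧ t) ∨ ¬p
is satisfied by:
  {r: True, t: True, p: False}
  {r: True, t: False, p: False}
  {t: True, r: False, p: False}
  {r: False, t: False, p: False}
  {r: True, p: True, t: True}


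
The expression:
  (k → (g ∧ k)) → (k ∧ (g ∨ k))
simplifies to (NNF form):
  k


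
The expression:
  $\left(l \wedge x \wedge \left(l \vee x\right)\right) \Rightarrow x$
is always true.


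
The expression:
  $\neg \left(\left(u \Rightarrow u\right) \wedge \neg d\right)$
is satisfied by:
  {d: True}


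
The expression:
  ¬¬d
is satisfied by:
  {d: True}


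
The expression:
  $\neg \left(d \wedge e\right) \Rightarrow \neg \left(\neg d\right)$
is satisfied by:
  {d: True}


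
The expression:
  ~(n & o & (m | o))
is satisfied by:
  {o: False, n: False}
  {n: True, o: False}
  {o: True, n: False}


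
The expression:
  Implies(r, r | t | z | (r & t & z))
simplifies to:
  True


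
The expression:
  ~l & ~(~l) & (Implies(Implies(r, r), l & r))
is never true.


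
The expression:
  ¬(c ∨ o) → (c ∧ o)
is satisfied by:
  {o: True, c: True}
  {o: True, c: False}
  {c: True, o: False}


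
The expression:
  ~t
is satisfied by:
  {t: False}


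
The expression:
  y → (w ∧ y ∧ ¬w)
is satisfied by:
  {y: False}


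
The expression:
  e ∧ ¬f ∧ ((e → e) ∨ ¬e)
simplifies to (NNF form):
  e ∧ ¬f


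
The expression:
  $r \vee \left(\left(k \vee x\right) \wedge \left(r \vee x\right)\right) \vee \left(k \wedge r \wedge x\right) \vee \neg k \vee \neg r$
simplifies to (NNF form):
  $\text{True}$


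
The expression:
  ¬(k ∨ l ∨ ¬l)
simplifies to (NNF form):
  False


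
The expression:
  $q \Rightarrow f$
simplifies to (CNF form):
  $f \vee \neg q$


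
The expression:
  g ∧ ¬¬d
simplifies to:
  d ∧ g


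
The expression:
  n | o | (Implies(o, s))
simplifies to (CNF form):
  True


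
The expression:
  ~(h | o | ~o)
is never true.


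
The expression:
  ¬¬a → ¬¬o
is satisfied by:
  {o: True, a: False}
  {a: False, o: False}
  {a: True, o: True}


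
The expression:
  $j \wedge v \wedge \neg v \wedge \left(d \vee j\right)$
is never true.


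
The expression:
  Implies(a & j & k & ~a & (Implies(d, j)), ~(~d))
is always true.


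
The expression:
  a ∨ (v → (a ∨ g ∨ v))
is always true.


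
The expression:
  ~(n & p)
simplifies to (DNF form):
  ~n | ~p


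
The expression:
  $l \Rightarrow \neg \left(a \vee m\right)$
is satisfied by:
  {a: False, l: False, m: False}
  {m: True, a: False, l: False}
  {a: True, m: False, l: False}
  {m: True, a: True, l: False}
  {l: True, m: False, a: False}


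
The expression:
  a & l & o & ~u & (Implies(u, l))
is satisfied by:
  {a: True, o: True, l: True, u: False}


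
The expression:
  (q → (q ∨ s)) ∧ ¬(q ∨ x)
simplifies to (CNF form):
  ¬q ∧ ¬x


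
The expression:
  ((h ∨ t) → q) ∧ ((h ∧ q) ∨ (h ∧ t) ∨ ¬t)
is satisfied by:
  {q: True, h: False, t: False}
  {q: False, h: False, t: False}
  {h: True, q: True, t: False}
  {t: True, h: True, q: True}


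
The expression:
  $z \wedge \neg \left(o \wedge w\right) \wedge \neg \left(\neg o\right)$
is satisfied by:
  {z: True, o: True, w: False}


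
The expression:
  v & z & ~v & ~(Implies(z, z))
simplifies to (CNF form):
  False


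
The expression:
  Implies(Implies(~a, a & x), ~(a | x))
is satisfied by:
  {a: False}


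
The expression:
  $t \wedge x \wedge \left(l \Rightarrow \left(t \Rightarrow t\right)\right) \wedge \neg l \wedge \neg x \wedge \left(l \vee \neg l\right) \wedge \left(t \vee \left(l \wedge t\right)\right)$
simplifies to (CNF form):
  $\text{False}$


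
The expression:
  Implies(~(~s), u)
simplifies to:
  u | ~s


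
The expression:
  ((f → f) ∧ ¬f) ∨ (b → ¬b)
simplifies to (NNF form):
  ¬b ∨ ¬f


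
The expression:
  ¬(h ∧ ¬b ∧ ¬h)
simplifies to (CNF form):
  True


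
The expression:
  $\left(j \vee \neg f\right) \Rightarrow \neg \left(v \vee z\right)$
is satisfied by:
  {f: True, z: False, v: False, j: False}
  {f: False, z: False, v: False, j: False}
  {j: True, f: True, z: False, v: False}
  {j: True, f: False, z: False, v: False}
  {v: True, f: True, z: False, j: False}
  {z: True, f: True, v: False, j: False}
  {v: True, z: True, f: True, j: False}


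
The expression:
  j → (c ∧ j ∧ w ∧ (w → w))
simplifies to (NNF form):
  (c ∧ w) ∨ ¬j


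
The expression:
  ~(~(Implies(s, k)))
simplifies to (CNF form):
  k | ~s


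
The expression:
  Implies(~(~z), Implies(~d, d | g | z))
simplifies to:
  True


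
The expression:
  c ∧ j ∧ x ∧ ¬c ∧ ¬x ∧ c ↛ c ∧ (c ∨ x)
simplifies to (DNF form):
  False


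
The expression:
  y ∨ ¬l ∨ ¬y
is always true.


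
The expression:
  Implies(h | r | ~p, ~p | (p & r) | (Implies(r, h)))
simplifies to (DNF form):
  True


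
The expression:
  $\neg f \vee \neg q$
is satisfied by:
  {q: False, f: False}
  {f: True, q: False}
  {q: True, f: False}


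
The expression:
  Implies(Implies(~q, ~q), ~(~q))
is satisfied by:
  {q: True}


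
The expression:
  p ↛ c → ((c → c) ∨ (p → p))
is always true.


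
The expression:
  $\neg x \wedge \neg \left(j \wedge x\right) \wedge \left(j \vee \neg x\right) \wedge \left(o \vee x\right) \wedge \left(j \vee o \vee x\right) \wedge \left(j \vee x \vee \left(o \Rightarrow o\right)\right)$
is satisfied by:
  {o: True, x: False}


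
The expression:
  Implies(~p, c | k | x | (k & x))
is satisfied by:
  {x: True, k: True, c: True, p: True}
  {x: True, k: True, c: True, p: False}
  {x: True, k: True, p: True, c: False}
  {x: True, k: True, p: False, c: False}
  {x: True, c: True, p: True, k: False}
  {x: True, c: True, p: False, k: False}
  {x: True, c: False, p: True, k: False}
  {x: True, c: False, p: False, k: False}
  {k: True, c: True, p: True, x: False}
  {k: True, c: True, p: False, x: False}
  {k: True, p: True, c: False, x: False}
  {k: True, p: False, c: False, x: False}
  {c: True, p: True, k: False, x: False}
  {c: True, k: False, p: False, x: False}
  {p: True, k: False, c: False, x: False}


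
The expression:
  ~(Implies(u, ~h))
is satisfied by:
  {h: True, u: True}


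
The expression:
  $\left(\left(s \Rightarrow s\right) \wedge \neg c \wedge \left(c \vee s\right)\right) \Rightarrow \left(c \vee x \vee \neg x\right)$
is always true.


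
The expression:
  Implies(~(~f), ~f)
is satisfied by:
  {f: False}


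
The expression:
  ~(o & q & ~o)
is always true.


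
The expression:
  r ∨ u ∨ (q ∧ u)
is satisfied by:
  {r: True, u: True}
  {r: True, u: False}
  {u: True, r: False}


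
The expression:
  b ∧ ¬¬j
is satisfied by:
  {j: True, b: True}


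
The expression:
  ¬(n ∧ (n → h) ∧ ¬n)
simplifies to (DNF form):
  True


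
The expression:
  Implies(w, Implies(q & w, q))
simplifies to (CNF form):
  True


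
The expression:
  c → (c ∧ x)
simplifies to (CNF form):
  x ∨ ¬c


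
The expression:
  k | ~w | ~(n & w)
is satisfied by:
  {k: True, w: False, n: False}
  {w: False, n: False, k: False}
  {n: True, k: True, w: False}
  {n: True, w: False, k: False}
  {k: True, w: True, n: False}
  {w: True, k: False, n: False}
  {n: True, w: True, k: True}


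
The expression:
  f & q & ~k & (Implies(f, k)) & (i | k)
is never true.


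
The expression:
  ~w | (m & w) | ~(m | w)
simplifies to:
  m | ~w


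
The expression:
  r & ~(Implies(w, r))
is never true.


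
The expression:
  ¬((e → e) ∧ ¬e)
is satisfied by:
  {e: True}


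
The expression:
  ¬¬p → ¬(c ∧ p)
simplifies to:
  ¬c ∨ ¬p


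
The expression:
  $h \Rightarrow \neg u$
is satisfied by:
  {h: False, u: False}
  {u: True, h: False}
  {h: True, u: False}


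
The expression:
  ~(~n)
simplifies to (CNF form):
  n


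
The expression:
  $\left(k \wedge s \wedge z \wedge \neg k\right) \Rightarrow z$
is always true.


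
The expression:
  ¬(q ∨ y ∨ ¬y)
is never true.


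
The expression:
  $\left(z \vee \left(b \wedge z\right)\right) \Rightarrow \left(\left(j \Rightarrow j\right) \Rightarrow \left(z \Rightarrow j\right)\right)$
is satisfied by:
  {j: True, z: False}
  {z: False, j: False}
  {z: True, j: True}


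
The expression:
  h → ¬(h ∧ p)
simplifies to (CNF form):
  ¬h ∨ ¬p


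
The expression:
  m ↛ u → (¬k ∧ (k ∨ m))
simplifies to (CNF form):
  u ∨ ¬k ∨ ¬m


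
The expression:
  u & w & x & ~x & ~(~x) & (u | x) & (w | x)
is never true.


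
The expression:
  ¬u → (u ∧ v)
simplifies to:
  u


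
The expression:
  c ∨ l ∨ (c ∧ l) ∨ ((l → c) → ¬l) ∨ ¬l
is always true.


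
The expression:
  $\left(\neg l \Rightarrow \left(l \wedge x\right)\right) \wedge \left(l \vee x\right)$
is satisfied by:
  {l: True}


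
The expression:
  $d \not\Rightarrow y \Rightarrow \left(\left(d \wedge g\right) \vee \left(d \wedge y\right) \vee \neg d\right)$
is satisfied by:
  {y: True, g: True, d: False}
  {y: True, g: False, d: False}
  {g: True, y: False, d: False}
  {y: False, g: False, d: False}
  {y: True, d: True, g: True}
  {y: True, d: True, g: False}
  {d: True, g: True, y: False}


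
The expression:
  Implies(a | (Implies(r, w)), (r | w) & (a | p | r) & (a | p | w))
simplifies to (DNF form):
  r | (a & w) | (p & w)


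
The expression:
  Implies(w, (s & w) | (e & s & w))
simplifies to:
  s | ~w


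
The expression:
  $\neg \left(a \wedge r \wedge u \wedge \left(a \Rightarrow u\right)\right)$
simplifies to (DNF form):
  $\neg a \vee \neg r \vee \neg u$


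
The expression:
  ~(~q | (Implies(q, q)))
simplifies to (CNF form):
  False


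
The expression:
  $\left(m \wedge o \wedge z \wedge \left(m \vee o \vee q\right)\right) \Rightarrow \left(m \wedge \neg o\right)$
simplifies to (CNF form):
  $\neg m \vee \neg o \vee \neg z$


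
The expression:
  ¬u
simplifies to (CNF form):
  ¬u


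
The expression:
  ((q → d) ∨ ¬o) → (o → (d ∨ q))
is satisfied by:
  {d: True, q: True, o: False}
  {d: True, o: False, q: False}
  {q: True, o: False, d: False}
  {q: False, o: False, d: False}
  {d: True, q: True, o: True}
  {d: True, o: True, q: False}
  {q: True, o: True, d: False}


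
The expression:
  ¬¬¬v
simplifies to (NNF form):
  ¬v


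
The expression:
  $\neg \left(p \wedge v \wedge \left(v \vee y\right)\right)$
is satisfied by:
  {p: False, v: False}
  {v: True, p: False}
  {p: True, v: False}


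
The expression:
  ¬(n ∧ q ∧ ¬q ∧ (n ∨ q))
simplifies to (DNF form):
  True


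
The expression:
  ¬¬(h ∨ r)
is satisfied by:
  {r: True, h: True}
  {r: True, h: False}
  {h: True, r: False}


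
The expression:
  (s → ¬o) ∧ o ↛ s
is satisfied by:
  {o: True, s: False}


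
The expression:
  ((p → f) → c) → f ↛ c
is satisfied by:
  {f: True, p: False, c: False}
  {p: False, c: False, f: False}
  {f: True, p: True, c: False}


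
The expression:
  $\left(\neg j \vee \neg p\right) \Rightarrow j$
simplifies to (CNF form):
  $j$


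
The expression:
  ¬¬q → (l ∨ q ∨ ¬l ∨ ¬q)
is always true.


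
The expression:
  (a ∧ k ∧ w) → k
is always true.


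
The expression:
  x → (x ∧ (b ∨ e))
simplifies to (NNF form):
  b ∨ e ∨ ¬x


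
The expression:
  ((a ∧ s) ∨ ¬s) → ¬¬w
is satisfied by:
  {w: True, s: True, a: False}
  {w: True, s: False, a: False}
  {a: True, w: True, s: True}
  {a: True, w: True, s: False}
  {s: True, a: False, w: False}


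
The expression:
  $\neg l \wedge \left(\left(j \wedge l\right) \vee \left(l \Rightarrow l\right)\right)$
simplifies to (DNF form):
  $\neg l$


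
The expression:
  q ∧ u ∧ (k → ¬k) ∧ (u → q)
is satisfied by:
  {u: True, q: True, k: False}


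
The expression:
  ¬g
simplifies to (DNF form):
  ¬g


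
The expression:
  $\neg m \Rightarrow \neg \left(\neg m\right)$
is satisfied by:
  {m: True}


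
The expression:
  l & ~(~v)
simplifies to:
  l & v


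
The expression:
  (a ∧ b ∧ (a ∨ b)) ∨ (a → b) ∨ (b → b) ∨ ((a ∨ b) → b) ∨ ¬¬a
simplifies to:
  True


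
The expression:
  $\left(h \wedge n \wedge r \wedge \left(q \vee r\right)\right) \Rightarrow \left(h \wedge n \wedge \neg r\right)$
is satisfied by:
  {h: False, n: False, r: False}
  {r: True, h: False, n: False}
  {n: True, h: False, r: False}
  {r: True, n: True, h: False}
  {h: True, r: False, n: False}
  {r: True, h: True, n: False}
  {n: True, h: True, r: False}


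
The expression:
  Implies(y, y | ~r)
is always true.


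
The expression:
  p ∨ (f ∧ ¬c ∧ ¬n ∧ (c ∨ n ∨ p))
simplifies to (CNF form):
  p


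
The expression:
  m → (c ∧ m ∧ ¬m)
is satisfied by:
  {m: False}


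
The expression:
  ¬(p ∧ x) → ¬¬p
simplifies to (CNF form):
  p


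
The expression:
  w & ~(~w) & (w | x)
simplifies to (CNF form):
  w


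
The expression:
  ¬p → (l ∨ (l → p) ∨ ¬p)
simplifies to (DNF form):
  True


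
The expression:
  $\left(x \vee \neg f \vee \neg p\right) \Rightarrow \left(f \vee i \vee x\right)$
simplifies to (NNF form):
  $f \vee i \vee x$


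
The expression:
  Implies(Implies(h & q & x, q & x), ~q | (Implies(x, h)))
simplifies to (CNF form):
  h | ~q | ~x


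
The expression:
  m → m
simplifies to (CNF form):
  True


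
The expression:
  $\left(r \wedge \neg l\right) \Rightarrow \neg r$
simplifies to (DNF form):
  $l \vee \neg r$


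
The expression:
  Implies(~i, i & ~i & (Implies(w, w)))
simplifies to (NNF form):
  i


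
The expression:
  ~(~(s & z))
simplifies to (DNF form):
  s & z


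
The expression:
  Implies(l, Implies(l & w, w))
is always true.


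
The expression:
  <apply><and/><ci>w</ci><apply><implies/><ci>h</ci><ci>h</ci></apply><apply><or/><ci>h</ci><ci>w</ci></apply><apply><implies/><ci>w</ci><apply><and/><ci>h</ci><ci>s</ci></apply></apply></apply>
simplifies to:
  <apply><and/><ci>h</ci><ci>s</ci><ci>w</ci></apply>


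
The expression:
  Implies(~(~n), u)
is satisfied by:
  {u: True, n: False}
  {n: False, u: False}
  {n: True, u: True}


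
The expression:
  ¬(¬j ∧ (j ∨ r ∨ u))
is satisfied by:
  {j: True, r: False, u: False}
  {u: True, j: True, r: False}
  {j: True, r: True, u: False}
  {u: True, j: True, r: True}
  {u: False, r: False, j: False}


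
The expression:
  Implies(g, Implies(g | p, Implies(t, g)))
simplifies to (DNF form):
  True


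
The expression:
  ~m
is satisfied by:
  {m: False}


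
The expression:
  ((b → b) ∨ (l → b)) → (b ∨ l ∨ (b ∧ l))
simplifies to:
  b ∨ l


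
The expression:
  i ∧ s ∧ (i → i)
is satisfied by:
  {i: True, s: True}


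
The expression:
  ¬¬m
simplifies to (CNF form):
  m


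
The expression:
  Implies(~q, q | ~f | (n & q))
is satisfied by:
  {q: True, f: False}
  {f: False, q: False}
  {f: True, q: True}


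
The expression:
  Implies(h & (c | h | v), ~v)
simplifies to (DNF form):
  ~h | ~v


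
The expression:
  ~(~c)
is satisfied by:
  {c: True}


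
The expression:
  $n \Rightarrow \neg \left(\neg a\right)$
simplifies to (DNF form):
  $a \vee \neg n$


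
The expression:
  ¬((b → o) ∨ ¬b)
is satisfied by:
  {b: True, o: False}


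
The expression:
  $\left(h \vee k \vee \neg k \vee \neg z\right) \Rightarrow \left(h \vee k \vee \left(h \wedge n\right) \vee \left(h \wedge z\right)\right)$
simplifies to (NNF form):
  $h \vee k$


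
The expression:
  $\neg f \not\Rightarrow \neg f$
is never true.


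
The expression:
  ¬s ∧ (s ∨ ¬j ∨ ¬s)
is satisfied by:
  {s: False}


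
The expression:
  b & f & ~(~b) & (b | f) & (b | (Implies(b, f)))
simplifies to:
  b & f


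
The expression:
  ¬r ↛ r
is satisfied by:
  {r: False}


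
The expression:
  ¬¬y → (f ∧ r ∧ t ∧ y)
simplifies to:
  (f ∧ r ∧ t) ∨ ¬y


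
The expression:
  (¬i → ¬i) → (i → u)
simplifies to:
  u ∨ ¬i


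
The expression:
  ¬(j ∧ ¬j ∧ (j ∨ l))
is always true.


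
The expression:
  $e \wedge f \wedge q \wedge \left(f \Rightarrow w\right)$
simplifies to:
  $e \wedge f \wedge q \wedge w$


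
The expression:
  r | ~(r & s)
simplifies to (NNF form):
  True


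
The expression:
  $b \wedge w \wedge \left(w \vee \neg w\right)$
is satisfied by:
  {w: True, b: True}


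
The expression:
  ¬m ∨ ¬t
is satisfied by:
  {m: False, t: False}
  {t: True, m: False}
  {m: True, t: False}


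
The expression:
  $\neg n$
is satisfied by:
  {n: False}


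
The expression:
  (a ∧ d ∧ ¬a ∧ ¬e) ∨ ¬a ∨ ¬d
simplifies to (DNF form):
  ¬a ∨ ¬d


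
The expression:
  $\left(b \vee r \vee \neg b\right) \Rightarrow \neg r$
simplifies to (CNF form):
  $\neg r$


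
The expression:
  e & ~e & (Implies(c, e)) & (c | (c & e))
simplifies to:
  False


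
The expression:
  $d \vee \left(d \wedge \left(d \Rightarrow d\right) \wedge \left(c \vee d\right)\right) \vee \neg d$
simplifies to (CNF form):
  $\text{True}$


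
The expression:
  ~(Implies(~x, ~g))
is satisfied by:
  {g: True, x: False}


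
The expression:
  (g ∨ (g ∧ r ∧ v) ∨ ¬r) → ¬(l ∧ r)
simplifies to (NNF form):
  ¬g ∨ ¬l ∨ ¬r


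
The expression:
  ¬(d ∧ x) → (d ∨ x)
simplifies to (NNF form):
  d ∨ x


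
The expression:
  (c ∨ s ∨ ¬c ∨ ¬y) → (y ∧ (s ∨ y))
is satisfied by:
  {y: True}


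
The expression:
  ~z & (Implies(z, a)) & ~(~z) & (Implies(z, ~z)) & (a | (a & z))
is never true.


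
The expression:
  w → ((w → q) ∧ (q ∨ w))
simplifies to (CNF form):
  q ∨ ¬w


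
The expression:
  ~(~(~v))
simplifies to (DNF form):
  ~v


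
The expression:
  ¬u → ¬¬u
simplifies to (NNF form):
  u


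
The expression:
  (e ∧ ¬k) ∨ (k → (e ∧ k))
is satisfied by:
  {e: True, k: False}
  {k: False, e: False}
  {k: True, e: True}


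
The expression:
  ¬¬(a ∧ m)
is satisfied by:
  {a: True, m: True}


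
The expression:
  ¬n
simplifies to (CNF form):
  ¬n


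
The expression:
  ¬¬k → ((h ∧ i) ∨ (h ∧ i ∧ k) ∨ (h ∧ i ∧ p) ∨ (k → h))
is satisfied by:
  {h: True, k: False}
  {k: False, h: False}
  {k: True, h: True}


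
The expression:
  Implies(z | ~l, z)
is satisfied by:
  {z: True, l: True}
  {z: True, l: False}
  {l: True, z: False}


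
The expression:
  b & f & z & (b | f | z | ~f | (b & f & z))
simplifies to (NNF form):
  b & f & z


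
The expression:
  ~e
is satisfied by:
  {e: False}


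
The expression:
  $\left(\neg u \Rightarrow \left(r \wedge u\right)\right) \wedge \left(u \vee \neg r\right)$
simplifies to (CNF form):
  $u$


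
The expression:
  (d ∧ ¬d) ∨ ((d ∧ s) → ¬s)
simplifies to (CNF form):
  ¬d ∨ ¬s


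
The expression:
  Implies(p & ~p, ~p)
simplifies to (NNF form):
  True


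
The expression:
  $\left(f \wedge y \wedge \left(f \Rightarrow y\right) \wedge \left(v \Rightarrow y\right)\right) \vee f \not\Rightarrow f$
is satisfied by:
  {f: True, y: True}


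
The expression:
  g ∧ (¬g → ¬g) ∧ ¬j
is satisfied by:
  {g: True, j: False}


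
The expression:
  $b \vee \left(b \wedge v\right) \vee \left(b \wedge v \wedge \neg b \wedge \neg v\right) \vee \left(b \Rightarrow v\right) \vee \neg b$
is always true.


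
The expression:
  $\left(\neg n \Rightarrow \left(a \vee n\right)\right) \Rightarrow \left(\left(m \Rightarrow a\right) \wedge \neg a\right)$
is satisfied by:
  {m: False, a: False, n: False}
  {n: True, m: False, a: False}
  {m: True, n: False, a: False}


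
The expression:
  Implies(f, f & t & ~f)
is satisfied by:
  {f: False}


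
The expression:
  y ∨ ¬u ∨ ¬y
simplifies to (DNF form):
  True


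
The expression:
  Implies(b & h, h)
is always true.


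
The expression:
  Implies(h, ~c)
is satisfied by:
  {h: False, c: False}
  {c: True, h: False}
  {h: True, c: False}


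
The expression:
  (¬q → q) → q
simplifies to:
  True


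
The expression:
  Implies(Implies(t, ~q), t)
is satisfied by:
  {t: True}


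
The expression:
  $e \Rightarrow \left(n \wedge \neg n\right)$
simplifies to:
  $\neg e$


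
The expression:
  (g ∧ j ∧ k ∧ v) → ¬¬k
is always true.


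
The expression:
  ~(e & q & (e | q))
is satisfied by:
  {e: False, q: False}
  {q: True, e: False}
  {e: True, q: False}


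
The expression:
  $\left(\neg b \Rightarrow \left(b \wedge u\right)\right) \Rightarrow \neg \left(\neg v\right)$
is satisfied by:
  {v: True, b: False}
  {b: False, v: False}
  {b: True, v: True}


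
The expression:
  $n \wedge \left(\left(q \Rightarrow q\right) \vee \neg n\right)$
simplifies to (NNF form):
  $n$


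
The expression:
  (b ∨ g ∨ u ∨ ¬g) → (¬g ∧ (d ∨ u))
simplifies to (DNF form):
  (d ∧ ¬g) ∨ (u ∧ ¬g)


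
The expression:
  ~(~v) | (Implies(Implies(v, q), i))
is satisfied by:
  {i: True, v: True}
  {i: True, v: False}
  {v: True, i: False}


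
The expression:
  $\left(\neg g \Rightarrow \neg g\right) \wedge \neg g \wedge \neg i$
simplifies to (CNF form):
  $\neg g \wedge \neg i$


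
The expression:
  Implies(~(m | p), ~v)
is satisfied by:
  {p: True, m: True, v: False}
  {p: True, v: False, m: False}
  {m: True, v: False, p: False}
  {m: False, v: False, p: False}
  {p: True, m: True, v: True}
  {p: True, v: True, m: False}
  {m: True, v: True, p: False}


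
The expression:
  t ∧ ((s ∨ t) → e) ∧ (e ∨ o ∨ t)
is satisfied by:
  {t: True, e: True}


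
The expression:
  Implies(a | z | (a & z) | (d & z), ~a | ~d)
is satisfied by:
  {d: False, a: False}
  {a: True, d: False}
  {d: True, a: False}


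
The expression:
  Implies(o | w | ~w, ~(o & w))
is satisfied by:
  {w: False, o: False}
  {o: True, w: False}
  {w: True, o: False}


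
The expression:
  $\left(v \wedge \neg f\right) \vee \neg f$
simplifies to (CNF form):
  $\neg f$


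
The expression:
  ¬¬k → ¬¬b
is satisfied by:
  {b: True, k: False}
  {k: False, b: False}
  {k: True, b: True}


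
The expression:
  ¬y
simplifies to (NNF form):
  ¬y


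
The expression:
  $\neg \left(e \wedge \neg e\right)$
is always true.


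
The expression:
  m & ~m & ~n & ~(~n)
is never true.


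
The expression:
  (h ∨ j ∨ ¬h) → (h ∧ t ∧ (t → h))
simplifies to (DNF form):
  h ∧ t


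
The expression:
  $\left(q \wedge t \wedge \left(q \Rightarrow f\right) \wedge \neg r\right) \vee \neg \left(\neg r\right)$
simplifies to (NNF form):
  $r \vee \left(f \wedge q \wedge t\right)$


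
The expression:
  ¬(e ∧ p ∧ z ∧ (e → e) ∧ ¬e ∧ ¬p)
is always true.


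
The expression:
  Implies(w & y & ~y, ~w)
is always true.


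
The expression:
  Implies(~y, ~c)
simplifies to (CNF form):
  y | ~c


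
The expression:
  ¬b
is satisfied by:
  {b: False}


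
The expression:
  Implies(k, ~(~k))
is always true.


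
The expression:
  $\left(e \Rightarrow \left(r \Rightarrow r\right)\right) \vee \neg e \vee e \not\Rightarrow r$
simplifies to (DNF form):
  $\text{True}$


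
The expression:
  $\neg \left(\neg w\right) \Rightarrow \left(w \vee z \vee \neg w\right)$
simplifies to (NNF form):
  $\text{True}$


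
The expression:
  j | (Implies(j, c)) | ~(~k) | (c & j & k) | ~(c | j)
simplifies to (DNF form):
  True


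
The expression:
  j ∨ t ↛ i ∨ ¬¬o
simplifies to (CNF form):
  (j ∨ o ∨ t) ∧ (j ∨ o ∨ ¬i)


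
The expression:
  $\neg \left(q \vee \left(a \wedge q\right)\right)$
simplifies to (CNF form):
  $\neg q$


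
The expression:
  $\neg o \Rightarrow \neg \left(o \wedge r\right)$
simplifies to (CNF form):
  $\text{True}$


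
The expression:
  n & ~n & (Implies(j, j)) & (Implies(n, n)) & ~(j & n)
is never true.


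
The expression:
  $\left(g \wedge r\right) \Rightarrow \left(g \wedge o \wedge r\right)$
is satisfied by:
  {o: True, g: False, r: False}
  {g: False, r: False, o: False}
  {r: True, o: True, g: False}
  {r: True, g: False, o: False}
  {o: True, g: True, r: False}
  {g: True, o: False, r: False}
  {r: True, g: True, o: True}


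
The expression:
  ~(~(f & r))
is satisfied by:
  {r: True, f: True}


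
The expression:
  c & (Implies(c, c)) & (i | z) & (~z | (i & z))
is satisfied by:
  {c: True, i: True}


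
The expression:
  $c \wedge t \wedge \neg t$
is never true.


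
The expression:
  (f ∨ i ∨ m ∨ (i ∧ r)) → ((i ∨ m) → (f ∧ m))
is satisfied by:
  {f: True, m: False, i: False}
  {f: False, m: False, i: False}
  {m: True, f: True, i: False}
  {i: True, m: True, f: True}


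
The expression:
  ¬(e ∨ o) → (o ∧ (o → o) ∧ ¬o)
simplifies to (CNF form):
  e ∨ o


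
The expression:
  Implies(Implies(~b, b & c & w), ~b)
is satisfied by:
  {b: False}


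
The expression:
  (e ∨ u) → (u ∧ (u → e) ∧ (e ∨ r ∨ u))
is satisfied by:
  {u: False, e: False}
  {e: True, u: True}


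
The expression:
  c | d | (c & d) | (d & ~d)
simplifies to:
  c | d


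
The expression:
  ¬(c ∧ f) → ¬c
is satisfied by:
  {f: True, c: False}
  {c: False, f: False}
  {c: True, f: True}


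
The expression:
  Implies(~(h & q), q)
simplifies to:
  q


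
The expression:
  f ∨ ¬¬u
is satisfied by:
  {u: True, f: True}
  {u: True, f: False}
  {f: True, u: False}


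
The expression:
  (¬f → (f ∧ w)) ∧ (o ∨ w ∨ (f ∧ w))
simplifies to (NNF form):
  f ∧ (o ∨ w)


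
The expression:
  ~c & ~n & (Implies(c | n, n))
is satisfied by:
  {n: False, c: False}


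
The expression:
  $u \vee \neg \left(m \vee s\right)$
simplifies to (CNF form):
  $\left(u \vee \neg m\right) \wedge \left(u \vee \neg s\right)$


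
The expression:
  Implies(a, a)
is always true.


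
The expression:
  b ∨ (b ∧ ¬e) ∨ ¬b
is always true.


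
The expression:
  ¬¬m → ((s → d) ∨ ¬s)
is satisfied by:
  {d: True, s: False, m: False}
  {s: False, m: False, d: False}
  {d: True, m: True, s: False}
  {m: True, s: False, d: False}
  {d: True, s: True, m: False}
  {s: True, d: False, m: False}
  {d: True, m: True, s: True}


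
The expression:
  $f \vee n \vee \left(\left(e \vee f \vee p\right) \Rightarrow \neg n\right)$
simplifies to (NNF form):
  $\text{True}$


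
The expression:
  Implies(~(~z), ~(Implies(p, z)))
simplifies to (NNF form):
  ~z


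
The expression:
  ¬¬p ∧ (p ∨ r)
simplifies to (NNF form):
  p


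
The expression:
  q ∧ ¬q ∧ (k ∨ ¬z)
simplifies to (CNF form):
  False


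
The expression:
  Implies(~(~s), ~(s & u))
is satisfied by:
  {s: False, u: False}
  {u: True, s: False}
  {s: True, u: False}


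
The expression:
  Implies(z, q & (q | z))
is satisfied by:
  {q: True, z: False}
  {z: False, q: False}
  {z: True, q: True}


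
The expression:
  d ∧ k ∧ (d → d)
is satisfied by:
  {d: True, k: True}


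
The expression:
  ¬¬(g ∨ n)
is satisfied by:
  {n: True, g: True}
  {n: True, g: False}
  {g: True, n: False}


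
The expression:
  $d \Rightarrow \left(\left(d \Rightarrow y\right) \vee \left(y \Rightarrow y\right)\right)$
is always true.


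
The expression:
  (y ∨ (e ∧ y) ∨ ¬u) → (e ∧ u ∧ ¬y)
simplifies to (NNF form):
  u ∧ ¬y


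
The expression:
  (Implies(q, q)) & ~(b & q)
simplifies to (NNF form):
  ~b | ~q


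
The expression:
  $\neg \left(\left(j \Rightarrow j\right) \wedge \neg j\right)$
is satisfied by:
  {j: True}


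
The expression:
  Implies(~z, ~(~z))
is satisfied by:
  {z: True}


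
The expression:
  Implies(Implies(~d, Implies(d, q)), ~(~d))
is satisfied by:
  {d: True}


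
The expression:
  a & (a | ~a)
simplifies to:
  a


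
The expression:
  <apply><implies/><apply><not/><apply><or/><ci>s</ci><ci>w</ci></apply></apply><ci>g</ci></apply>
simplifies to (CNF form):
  <apply><or/><ci>g</ci><ci>s</ci><ci>w</ci></apply>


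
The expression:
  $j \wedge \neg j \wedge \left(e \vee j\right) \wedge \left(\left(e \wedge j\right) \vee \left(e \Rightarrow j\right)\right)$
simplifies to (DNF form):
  $\text{False}$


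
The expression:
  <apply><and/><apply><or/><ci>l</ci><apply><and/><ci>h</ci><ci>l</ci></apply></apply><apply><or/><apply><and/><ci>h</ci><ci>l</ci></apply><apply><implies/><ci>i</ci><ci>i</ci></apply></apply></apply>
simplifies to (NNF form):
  <ci>l</ci>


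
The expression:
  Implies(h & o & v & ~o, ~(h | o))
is always true.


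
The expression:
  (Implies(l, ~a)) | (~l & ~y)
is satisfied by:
  {l: False, a: False}
  {a: True, l: False}
  {l: True, a: False}


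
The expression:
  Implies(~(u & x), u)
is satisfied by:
  {u: True}


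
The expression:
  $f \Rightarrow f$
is always true.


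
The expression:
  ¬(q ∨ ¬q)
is never true.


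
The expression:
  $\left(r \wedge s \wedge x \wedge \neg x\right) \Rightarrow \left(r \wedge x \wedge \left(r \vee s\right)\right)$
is always true.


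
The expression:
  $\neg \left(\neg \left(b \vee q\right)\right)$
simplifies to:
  $b \vee q$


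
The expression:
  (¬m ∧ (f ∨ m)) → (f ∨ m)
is always true.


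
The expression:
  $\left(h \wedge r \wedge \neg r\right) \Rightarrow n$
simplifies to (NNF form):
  $\text{True}$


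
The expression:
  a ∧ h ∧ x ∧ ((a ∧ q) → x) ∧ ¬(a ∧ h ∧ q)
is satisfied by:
  {a: True, h: True, x: True, q: False}


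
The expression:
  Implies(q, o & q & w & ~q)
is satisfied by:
  {q: False}


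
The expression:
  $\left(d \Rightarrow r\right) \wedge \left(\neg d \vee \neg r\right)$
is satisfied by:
  {d: False}


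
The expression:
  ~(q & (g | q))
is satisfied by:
  {q: False}


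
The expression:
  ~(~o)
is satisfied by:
  {o: True}


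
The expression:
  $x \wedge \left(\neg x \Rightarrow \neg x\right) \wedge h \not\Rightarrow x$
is never true.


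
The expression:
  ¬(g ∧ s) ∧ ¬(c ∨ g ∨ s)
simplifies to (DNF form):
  ¬c ∧ ¬g ∧ ¬s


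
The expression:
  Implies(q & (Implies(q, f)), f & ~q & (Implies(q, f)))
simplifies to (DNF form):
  ~f | ~q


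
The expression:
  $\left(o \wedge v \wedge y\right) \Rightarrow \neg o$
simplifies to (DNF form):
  $\neg o \vee \neg v \vee \neg y$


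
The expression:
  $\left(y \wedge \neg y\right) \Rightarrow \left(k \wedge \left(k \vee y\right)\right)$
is always true.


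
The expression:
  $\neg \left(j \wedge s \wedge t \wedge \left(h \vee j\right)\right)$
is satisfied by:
  {s: False, t: False, j: False}
  {j: True, s: False, t: False}
  {t: True, s: False, j: False}
  {j: True, t: True, s: False}
  {s: True, j: False, t: False}
  {j: True, s: True, t: False}
  {t: True, s: True, j: False}


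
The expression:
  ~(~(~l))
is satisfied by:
  {l: False}


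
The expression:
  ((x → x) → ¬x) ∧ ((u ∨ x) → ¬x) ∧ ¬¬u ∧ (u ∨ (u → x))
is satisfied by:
  {u: True, x: False}


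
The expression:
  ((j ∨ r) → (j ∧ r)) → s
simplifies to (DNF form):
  s ∨ (j ∧ ¬r) ∨ (r ∧ ¬j)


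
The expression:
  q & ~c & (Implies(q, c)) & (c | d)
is never true.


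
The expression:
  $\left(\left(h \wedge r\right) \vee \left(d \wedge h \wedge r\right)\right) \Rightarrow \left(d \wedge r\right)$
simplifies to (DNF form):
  $d \vee \neg h \vee \neg r$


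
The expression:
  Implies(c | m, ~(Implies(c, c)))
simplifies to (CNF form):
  ~c & ~m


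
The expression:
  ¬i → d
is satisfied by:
  {i: True, d: True}
  {i: True, d: False}
  {d: True, i: False}


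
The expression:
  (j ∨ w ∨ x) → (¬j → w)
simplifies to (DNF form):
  j ∨ w ∨ ¬x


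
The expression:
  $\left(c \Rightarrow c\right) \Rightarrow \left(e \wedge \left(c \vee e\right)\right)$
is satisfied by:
  {e: True}


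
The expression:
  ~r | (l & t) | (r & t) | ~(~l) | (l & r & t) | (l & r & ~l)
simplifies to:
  l | t | ~r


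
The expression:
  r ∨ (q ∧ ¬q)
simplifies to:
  r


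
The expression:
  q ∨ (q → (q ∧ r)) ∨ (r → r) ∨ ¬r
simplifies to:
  True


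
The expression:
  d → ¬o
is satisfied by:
  {o: False, d: False}
  {d: True, o: False}
  {o: True, d: False}


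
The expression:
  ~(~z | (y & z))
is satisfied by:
  {z: True, y: False}


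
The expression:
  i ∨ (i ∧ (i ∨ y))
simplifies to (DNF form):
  i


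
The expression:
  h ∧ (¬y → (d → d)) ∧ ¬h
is never true.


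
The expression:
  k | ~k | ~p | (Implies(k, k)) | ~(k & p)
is always true.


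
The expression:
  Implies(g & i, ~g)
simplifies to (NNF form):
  ~g | ~i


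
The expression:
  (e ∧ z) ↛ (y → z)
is never true.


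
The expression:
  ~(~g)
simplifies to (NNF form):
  g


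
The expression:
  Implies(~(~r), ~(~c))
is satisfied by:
  {c: True, r: False}
  {r: False, c: False}
  {r: True, c: True}


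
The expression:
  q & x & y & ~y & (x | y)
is never true.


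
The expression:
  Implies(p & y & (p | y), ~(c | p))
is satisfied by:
  {p: False, y: False}
  {y: True, p: False}
  {p: True, y: False}


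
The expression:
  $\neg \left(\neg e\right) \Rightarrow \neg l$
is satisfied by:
  {l: False, e: False}
  {e: True, l: False}
  {l: True, e: False}


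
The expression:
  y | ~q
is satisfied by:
  {y: True, q: False}
  {q: False, y: False}
  {q: True, y: True}


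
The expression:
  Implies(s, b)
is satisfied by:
  {b: True, s: False}
  {s: False, b: False}
  {s: True, b: True}


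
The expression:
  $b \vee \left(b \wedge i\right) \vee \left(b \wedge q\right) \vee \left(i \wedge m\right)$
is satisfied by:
  {b: True, m: True, i: True}
  {b: True, m: True, i: False}
  {b: True, i: True, m: False}
  {b: True, i: False, m: False}
  {m: True, i: True, b: False}


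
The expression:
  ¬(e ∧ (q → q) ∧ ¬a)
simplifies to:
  a ∨ ¬e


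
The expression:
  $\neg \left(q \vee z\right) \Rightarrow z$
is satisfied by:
  {q: True, z: True}
  {q: True, z: False}
  {z: True, q: False}


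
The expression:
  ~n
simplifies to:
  ~n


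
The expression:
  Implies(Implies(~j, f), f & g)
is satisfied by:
  {g: True, f: False, j: False}
  {f: False, j: False, g: False}
  {g: True, f: True, j: False}
  {j: True, g: True, f: True}


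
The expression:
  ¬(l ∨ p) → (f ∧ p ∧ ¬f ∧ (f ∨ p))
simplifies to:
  l ∨ p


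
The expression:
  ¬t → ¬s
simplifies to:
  t ∨ ¬s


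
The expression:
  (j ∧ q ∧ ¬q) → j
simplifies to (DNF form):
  True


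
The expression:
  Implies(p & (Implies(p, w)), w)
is always true.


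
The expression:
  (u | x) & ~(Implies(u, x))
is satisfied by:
  {u: True, x: False}


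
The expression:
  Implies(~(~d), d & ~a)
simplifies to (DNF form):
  ~a | ~d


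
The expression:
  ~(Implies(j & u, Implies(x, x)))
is never true.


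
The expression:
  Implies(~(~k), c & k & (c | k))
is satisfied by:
  {c: True, k: False}
  {k: False, c: False}
  {k: True, c: True}


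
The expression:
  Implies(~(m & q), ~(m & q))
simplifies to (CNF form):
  True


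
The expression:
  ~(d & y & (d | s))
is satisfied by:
  {d: False, y: False}
  {y: True, d: False}
  {d: True, y: False}


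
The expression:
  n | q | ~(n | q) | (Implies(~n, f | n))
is always true.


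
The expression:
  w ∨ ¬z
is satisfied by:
  {w: True, z: False}
  {z: False, w: False}
  {z: True, w: True}


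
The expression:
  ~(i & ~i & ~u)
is always true.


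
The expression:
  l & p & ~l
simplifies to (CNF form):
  False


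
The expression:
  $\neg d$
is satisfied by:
  {d: False}


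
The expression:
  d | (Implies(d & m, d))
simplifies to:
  True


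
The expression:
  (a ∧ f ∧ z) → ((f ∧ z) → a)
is always true.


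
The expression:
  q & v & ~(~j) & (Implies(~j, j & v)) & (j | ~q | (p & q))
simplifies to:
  j & q & v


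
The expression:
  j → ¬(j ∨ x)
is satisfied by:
  {j: False}


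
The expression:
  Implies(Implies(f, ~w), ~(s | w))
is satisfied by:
  {f: True, s: False, w: False}
  {f: False, s: False, w: False}
  {w: True, f: True, s: False}
  {w: True, s: True, f: True}


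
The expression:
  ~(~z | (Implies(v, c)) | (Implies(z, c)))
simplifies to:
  v & z & ~c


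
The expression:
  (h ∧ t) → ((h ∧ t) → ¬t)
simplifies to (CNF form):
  ¬h ∨ ¬t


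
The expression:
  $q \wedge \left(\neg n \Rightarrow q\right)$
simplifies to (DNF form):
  $q$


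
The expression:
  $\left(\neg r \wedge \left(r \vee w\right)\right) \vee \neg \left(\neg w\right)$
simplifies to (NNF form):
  $w$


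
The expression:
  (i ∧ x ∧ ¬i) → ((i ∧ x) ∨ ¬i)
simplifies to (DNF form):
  True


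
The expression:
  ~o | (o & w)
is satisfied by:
  {w: True, o: False}
  {o: False, w: False}
  {o: True, w: True}


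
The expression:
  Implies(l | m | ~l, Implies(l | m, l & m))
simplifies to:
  (l & m) | (~l & ~m)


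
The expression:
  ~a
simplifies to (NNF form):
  ~a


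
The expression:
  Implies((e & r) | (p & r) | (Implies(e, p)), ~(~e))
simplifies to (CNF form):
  e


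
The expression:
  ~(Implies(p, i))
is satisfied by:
  {p: True, i: False}


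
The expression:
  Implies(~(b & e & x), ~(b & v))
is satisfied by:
  {e: True, x: True, v: False, b: False}
  {e: True, x: False, v: False, b: False}
  {x: True, e: False, v: False, b: False}
  {e: False, x: False, v: False, b: False}
  {b: True, e: True, x: True, v: False}
  {b: True, e: True, x: False, v: False}
  {b: True, x: True, e: False, v: False}
  {b: True, x: False, e: False, v: False}
  {e: True, v: True, x: True, b: False}
  {e: True, v: True, x: False, b: False}
  {v: True, x: True, e: False, b: False}
  {v: True, e: False, x: False, b: False}
  {b: True, e: True, v: True, x: True}
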